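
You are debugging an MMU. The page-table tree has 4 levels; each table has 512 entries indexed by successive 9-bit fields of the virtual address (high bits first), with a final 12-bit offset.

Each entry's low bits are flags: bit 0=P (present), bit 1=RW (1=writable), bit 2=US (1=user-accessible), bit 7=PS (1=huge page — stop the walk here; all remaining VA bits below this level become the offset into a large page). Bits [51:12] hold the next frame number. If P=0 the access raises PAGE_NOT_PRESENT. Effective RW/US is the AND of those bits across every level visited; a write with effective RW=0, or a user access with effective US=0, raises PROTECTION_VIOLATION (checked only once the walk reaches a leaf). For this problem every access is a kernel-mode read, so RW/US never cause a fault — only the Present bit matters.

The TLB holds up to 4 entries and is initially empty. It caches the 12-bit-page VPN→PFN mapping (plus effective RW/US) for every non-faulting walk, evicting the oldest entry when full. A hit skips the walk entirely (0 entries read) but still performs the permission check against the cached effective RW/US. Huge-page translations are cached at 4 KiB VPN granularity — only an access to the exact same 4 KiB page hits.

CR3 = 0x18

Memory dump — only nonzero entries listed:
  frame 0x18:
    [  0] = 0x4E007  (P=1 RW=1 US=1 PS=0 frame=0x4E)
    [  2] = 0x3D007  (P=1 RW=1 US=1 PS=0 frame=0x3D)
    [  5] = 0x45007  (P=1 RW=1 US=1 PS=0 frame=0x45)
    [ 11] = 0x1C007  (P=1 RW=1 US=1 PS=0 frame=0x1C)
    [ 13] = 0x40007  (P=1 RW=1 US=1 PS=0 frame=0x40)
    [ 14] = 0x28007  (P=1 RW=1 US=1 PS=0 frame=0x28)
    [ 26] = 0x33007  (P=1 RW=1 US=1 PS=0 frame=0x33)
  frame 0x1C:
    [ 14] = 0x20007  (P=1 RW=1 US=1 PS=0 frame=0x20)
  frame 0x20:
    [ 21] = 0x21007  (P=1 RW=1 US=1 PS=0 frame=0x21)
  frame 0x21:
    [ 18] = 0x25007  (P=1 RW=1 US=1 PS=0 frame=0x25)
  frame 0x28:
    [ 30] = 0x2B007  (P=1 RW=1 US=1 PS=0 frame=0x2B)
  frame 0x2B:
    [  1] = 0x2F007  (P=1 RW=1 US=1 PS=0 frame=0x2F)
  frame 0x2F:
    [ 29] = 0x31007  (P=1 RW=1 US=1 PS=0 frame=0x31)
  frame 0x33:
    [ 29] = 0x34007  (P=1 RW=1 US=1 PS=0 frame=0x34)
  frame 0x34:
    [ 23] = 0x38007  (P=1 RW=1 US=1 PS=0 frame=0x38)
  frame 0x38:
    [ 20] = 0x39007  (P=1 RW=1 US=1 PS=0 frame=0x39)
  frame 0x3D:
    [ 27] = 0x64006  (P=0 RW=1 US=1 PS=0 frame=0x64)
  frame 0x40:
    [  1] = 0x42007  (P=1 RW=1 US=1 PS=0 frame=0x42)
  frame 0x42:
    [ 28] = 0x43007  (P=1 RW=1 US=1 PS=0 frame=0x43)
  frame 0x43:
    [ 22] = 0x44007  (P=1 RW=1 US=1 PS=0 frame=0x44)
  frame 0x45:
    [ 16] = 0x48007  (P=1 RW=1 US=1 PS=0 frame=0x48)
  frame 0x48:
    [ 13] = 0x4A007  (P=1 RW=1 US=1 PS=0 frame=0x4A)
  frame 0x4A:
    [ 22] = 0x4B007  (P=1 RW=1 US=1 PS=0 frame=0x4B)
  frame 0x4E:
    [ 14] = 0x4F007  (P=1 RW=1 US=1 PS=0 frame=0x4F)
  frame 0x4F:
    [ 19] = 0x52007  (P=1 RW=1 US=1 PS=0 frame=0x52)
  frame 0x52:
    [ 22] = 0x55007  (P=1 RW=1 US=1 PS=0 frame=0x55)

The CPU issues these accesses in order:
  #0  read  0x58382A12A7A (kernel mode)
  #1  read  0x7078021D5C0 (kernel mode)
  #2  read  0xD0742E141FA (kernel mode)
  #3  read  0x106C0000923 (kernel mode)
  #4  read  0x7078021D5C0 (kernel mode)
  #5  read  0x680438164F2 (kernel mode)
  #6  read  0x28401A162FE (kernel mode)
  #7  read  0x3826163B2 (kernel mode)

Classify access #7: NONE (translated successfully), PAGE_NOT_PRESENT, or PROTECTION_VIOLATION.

Walk each access:
#0 VA=0x58382A12A7A (r,kernel):
  L0: frame=0x18 idx=11 entry=0x1C007 [P=1 RW=1 US=1 PS=0]
  L1: frame=0x1C idx=14 entry=0x20007 [P=1 RW=1 US=1 PS=0]
  L2: frame=0x20 idx=21 entry=0x21007 [P=1 RW=1 US=1 PS=0]
  L3: frame=0x21 idx=18 entry=0x25007 [P=1 RW=1 US=1 PS=0]
  → PA=0x25A7A  (4 entries read)
#1 VA=0x7078021D5C0 (r,kernel):
  L0: frame=0x18 idx=14 entry=0x28007 [P=1 RW=1 US=1 PS=0]
  L1: frame=0x28 idx=30 entry=0x2B007 [P=1 RW=1 US=1 PS=0]
  L2: frame=0x2B idx=1 entry=0x2F007 [P=1 RW=1 US=1 PS=0]
  L3: frame=0x2F idx=29 entry=0x31007 [P=1 RW=1 US=1 PS=0]
  → PA=0x315C0  (4 entries read)
#2 VA=0xD0742E141FA (r,kernel):
  L0: frame=0x18 idx=26 entry=0x33007 [P=1 RW=1 US=1 PS=0]
  L1: frame=0x33 idx=29 entry=0x34007 [P=1 RW=1 US=1 PS=0]
  L2: frame=0x34 idx=23 entry=0x38007 [P=1 RW=1 US=1 PS=0]
  L3: frame=0x38 idx=20 entry=0x39007 [P=1 RW=1 US=1 PS=0]
  → PA=0x391FA  (4 entries read)
#3 VA=0x106C0000923 (r,kernel):
  L0: frame=0x18 idx=2 entry=0x3D007 [P=1 RW=1 US=1 PS=0]
  L1: frame=0x3D idx=27 entry=0x64006 [P=0 RW=1 US=1 PS=0]
  → PAGE_NOT_PRESENT  (2 entries read)
#4 VA=0x7078021D5C0 (r,kernel):
  TLB hit vpn=0x7078021D → PA=0x315C0
#5 VA=0x680438164F2 (r,kernel):
  L0: frame=0x18 idx=13 entry=0x40007 [P=1 RW=1 US=1 PS=0]
  L1: frame=0x40 idx=1 entry=0x42007 [P=1 RW=1 US=1 PS=0]
  L2: frame=0x42 idx=28 entry=0x43007 [P=1 RW=1 US=1 PS=0]
  L3: frame=0x43 idx=22 entry=0x44007 [P=1 RW=1 US=1 PS=0]
  → PA=0x444F2  (4 entries read)
#6 VA=0x28401A162FE (r,kernel):
  L0: frame=0x18 idx=5 entry=0x45007 [P=1 RW=1 US=1 PS=0]
  L1: frame=0x45 idx=16 entry=0x48007 [P=1 RW=1 US=1 PS=0]
  L2: frame=0x48 idx=13 entry=0x4A007 [P=1 RW=1 US=1 PS=0]
  L3: frame=0x4A idx=22 entry=0x4B007 [P=1 RW=1 US=1 PS=0]
  → PA=0x4B2FE  (4 entries read)
#7 VA=0x3826163B2 (r,kernel):
  L0: frame=0x18 idx=0 entry=0x4E007 [P=1 RW=1 US=1 PS=0]
  L1: frame=0x4E idx=14 entry=0x4F007 [P=1 RW=1 US=1 PS=0]
  L2: frame=0x4F idx=19 entry=0x52007 [P=1 RW=1 US=1 PS=0]
  L3: frame=0x52 idx=22 entry=0x55007 [P=1 RW=1 US=1 PS=0]
  → PA=0x553B2  (4 entries read)

Access #7 fault: NONE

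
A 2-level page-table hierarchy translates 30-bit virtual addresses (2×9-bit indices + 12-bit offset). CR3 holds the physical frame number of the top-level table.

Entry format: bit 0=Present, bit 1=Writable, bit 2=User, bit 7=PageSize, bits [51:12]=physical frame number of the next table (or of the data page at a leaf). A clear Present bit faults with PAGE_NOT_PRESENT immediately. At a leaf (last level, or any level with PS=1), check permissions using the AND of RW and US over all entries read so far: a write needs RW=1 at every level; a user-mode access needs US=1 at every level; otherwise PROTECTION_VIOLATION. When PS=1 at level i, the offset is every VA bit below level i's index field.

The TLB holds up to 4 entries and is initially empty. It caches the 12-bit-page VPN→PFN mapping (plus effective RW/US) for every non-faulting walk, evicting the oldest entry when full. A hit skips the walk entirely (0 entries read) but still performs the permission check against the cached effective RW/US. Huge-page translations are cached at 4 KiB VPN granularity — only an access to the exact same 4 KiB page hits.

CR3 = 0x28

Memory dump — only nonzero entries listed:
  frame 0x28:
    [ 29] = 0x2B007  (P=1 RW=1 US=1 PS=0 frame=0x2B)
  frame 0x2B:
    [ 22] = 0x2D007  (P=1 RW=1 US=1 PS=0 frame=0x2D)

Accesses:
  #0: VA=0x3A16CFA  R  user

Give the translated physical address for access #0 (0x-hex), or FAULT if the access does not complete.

Trace:
#0 VA=0x3A16CFA (r,user):
  lvl0: tbl 0x28, slot 29 ⇒ 0x2B007 (P1/RW1/US1/PS0)
  lvl1: tbl 0x2B, slot 22 ⇒ 0x2D007 (P1/RW1/US1/PS0)
  → PA=0x2DCFA  (2 entries read)

Access #0 PA: 0x2DCFA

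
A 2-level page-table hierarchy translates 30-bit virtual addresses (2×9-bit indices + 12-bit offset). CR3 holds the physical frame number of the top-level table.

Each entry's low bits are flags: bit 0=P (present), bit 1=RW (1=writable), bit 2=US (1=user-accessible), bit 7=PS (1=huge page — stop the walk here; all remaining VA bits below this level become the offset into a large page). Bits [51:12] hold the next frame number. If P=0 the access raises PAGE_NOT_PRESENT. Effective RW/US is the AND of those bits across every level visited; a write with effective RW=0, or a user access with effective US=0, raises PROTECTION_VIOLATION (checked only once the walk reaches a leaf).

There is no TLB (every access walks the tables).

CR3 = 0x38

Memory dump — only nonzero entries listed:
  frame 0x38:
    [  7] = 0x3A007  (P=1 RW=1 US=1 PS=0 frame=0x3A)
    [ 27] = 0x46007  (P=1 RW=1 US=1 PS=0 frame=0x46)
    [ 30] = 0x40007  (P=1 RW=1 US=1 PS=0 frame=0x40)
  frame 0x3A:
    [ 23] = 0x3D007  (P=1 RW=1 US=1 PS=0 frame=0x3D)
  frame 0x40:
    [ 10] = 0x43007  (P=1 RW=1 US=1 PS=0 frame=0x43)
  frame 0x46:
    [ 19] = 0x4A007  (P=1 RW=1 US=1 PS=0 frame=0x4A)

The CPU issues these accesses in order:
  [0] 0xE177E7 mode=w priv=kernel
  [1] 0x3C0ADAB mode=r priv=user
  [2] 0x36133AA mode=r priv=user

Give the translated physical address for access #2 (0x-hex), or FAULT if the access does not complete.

Trace:
#0 VA=0xE177E7 (w,kernel):
  [0] read 0x38 idx=7: raw=0x3A007 flags P=1 W=1 U=1 S=0
  [1] read 0x3A idx=23: raw=0x3D007 flags P=1 W=1 U=1 S=0
  → PA=0x3D7E7  (2 entries read)
#1 VA=0x3C0ADAB (r,user):
  [0] read 0x38 idx=30: raw=0x40007 flags P=1 W=1 U=1 S=0
  [1] read 0x40 idx=10: raw=0x43007 flags P=1 W=1 U=1 S=0
  → PA=0x43DAB  (2 entries read)
#2 VA=0x36133AA (r,user):
  [0] read 0x38 idx=27: raw=0x46007 flags P=1 W=1 U=1 S=0
  [1] read 0x46 idx=19: raw=0x4A007 flags P=1 W=1 U=1 S=0
  → PA=0x4A3AA  (2 entries read)

Access #2 PA: 0x4A3AA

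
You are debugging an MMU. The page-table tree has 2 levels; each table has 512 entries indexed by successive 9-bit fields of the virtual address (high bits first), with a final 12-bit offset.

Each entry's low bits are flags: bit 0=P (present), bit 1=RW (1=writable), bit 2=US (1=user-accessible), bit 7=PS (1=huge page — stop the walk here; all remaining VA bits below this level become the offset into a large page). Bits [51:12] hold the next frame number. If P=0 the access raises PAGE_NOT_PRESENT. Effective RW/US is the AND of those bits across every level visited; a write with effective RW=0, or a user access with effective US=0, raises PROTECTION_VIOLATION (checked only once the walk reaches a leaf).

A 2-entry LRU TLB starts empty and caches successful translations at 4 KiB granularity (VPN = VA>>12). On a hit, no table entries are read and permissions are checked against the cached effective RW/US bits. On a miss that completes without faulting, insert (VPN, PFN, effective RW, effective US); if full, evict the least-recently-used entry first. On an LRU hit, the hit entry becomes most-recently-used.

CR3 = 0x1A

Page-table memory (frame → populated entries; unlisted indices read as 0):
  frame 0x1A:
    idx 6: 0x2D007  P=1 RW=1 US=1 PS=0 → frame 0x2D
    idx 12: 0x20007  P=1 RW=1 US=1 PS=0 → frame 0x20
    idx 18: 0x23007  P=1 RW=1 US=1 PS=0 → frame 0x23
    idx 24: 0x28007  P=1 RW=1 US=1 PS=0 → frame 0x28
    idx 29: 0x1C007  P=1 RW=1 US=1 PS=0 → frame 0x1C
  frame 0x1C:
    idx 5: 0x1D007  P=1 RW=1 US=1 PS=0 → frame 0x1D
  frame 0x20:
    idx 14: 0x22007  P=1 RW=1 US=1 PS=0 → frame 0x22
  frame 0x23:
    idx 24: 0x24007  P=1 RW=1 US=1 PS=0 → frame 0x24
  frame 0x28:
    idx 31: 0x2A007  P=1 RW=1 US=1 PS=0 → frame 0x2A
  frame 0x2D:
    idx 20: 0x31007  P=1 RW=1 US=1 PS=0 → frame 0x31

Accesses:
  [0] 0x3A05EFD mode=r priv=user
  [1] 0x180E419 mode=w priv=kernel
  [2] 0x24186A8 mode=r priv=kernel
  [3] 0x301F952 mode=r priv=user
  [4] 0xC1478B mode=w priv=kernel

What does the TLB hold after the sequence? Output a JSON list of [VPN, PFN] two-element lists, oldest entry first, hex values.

Trace:
#0 VA=0x3A05EFD (r,user):
  L0 @0x1A[29] → 0x1C007  P=1,RW=1,US=1,PS=0
  L1 @0x1C[5] → 0x1D007  P=1,RW=1,US=1,PS=0
  → PA=0x1DEFD  (2 entries read)
#1 VA=0x180E419 (w,kernel):
  L0 @0x1A[12] → 0x20007  P=1,RW=1,US=1,PS=0
  L1 @0x20[14] → 0x22007  P=1,RW=1,US=1,PS=0
  → PA=0x22419  (2 entries read)
#2 VA=0x24186A8 (r,kernel):
  L0 @0x1A[18] → 0x23007  P=1,RW=1,US=1,PS=0
  L1 @0x23[24] → 0x24007  P=1,RW=1,US=1,PS=0
  → PA=0x246A8  (2 entries read)
#3 VA=0x301F952 (r,user):
  L0 @0x1A[24] → 0x28007  P=1,RW=1,US=1,PS=0
  L1 @0x28[31] → 0x2A007  P=1,RW=1,US=1,PS=0
  → PA=0x2A952  (2 entries read)
#4 VA=0xC1478B (w,kernel):
  L0 @0x1A[6] → 0x2D007  P=1,RW=1,US=1,PS=0
  L1 @0x2D[20] → 0x31007  P=1,RW=1,US=1,PS=0
  → PA=0x3178B  (2 entries read)

TLB: [["0x301F", "0x2A"], ["0xC14", "0x31"]]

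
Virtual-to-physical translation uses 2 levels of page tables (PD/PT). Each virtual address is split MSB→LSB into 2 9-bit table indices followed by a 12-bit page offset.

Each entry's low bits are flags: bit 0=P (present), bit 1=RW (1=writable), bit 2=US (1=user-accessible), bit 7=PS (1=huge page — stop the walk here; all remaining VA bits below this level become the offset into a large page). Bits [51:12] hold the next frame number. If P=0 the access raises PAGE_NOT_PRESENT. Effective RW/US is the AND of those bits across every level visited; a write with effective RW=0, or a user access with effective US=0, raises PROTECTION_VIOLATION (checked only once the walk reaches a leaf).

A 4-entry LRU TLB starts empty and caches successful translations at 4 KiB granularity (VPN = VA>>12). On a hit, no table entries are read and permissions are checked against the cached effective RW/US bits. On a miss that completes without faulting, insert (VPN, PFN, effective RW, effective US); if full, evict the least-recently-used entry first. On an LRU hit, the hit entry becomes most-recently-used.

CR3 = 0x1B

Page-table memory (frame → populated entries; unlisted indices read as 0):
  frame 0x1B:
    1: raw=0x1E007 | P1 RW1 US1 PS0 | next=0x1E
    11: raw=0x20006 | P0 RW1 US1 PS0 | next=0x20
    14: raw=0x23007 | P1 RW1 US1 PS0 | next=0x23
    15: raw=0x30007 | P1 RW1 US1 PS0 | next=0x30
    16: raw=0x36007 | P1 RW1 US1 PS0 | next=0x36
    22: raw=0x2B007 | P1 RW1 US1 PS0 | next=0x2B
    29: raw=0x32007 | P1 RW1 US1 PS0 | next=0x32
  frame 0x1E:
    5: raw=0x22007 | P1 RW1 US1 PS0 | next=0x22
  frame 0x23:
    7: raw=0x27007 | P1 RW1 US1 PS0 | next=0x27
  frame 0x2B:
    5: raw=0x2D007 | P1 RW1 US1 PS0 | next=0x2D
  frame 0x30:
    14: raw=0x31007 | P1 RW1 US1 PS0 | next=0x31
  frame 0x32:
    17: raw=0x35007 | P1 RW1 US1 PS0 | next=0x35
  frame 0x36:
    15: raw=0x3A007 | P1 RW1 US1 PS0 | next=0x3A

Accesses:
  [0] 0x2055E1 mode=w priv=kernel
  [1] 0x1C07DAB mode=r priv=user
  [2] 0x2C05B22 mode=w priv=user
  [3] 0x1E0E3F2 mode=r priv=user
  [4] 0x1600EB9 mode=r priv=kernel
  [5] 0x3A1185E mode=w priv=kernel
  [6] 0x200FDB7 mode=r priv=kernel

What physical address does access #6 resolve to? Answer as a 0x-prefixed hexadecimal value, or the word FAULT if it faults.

Walk each access:
#0 VA=0x2055E1 (w,kernel):
  L0 @0x1B[1] → 0x1E007  P=1,RW=1,US=1,PS=0
  L1 @0x1E[5] → 0x22007  P=1,RW=1,US=1,PS=0
  ✓ 0x225E1  — 2 lookups
#1 VA=0x1C07DAB (r,user):
  L0 @0x1B[14] → 0x23007  P=1,RW=1,US=1,PS=0
  L1 @0x23[7] → 0x27007  P=1,RW=1,US=1,PS=0
  ✓ 0x27DAB  — 2 lookups
#2 VA=0x2C05B22 (w,user):
  L0 @0x1B[22] → 0x2B007  P=1,RW=1,US=1,PS=0
  L1 @0x2B[5] → 0x2D007  P=1,RW=1,US=1,PS=0
  ✓ 0x2DB22  — 2 lookups
#3 VA=0x1E0E3F2 (r,user):
  L0 @0x1B[15] → 0x30007  P=1,RW=1,US=1,PS=0
  L1 @0x30[14] → 0x31007  P=1,RW=1,US=1,PS=0
  ✓ 0x313F2  — 2 lookups
#4 VA=0x1600EB9 (r,kernel):
  L0 @0x1B[11] → 0x20006  P=0,RW=1,US=1,PS=0
  ⇒ fault: PAGE_NOT_PRESENT  — 1 lookups
#5 VA=0x3A1185E (w,kernel):
  L0 @0x1B[29] → 0x32007  P=1,RW=1,US=1,PS=0
  L1 @0x32[17] → 0x35007  P=1,RW=1,US=1,PS=0
  ✓ 0x3585E  — 2 lookups
#6 VA=0x200FDB7 (r,kernel):
  L0 @0x1B[16] → 0x36007  P=1,RW=1,US=1,PS=0
  L1 @0x36[15] → 0x3A007  P=1,RW=1,US=1,PS=0
  ✓ 0x3ADB7  — 2 lookups

Access #6 PA: 0x3ADB7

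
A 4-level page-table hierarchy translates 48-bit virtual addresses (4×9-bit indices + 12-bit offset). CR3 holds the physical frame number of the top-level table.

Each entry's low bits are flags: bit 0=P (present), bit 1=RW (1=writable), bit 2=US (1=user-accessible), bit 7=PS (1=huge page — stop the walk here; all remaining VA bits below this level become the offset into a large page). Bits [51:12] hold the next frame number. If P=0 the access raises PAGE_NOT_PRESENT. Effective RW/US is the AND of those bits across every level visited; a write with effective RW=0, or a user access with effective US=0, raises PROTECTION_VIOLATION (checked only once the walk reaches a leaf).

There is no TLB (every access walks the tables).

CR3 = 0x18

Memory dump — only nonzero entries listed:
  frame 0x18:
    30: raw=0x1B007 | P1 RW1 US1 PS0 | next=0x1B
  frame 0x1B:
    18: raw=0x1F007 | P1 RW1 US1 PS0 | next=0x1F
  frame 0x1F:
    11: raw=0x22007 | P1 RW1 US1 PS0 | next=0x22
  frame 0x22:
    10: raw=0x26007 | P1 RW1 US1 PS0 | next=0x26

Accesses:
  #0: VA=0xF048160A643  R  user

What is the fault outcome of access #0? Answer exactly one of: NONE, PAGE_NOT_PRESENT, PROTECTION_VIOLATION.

Walk each access:
#0 VA=0xF048160A643 (r,user):
  [0] read 0x18 idx=30: raw=0x1B007 flags P=1 W=1 U=1 S=0
  [1] read 0x1B idx=18: raw=0x1F007 flags P=1 W=1 U=1 S=0
  [2] read 0x1F idx=11: raw=0x22007 flags P=1 W=1 U=1 S=0
  [3] read 0x22 idx=10: raw=0x26007 flags P=1 W=1 U=1 S=0
  ✓ 0x26643  — 4 lookups

Access #0 fault: NONE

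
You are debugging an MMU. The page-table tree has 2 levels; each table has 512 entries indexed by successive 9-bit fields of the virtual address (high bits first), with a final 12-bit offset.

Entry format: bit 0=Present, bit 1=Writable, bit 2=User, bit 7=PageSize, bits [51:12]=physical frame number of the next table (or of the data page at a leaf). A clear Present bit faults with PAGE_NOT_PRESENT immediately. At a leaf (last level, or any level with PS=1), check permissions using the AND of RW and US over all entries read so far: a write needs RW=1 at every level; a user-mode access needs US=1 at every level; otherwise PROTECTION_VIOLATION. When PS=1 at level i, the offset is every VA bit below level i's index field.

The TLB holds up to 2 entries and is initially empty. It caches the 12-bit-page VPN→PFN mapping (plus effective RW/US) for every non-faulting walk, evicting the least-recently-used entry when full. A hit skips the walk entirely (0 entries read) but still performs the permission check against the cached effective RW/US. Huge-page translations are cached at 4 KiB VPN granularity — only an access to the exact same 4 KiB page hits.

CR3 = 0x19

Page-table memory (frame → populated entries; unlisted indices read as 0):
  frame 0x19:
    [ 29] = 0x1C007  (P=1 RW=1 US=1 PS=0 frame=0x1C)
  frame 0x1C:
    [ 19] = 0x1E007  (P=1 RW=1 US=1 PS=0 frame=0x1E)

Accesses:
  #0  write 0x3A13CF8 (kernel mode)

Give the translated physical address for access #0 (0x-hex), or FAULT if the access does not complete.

Per-access translation:
#0 VA=0x3A13CF8 (w,kernel):
  lvl0: tbl 0x19, slot 29 ⇒ 0x1C007 (P1/RW1/US1/PS0)
  lvl1: tbl 0x1C, slot 19 ⇒ 0x1E007 (P1/RW1/US1/PS0)
  → PA=0x1ECF8  (2 entries read)

Access #0 PA: 0x1ECF8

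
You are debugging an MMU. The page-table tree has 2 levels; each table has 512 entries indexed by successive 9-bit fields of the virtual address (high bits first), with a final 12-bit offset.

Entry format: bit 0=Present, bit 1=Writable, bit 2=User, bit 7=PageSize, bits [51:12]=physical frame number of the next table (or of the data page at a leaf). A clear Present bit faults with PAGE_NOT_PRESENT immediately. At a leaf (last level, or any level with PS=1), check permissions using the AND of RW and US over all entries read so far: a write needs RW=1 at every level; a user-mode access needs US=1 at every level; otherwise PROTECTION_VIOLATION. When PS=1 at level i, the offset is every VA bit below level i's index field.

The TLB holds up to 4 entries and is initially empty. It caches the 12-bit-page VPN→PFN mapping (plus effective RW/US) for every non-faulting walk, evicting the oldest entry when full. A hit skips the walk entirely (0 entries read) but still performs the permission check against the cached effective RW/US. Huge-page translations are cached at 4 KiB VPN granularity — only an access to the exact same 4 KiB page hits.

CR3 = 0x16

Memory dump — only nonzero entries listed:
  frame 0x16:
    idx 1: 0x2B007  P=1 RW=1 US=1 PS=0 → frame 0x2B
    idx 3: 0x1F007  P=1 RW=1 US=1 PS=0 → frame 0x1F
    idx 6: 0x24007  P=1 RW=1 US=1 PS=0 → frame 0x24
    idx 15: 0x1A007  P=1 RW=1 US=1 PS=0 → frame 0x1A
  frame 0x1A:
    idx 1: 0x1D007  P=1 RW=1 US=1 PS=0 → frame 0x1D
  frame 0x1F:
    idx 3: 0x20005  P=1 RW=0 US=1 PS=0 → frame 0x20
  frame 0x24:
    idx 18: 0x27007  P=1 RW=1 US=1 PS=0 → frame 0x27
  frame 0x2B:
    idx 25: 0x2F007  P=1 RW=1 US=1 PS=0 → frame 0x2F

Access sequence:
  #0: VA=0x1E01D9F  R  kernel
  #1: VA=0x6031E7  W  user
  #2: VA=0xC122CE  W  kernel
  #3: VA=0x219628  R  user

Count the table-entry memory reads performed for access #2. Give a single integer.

Per-access translation:
#0 VA=0x1E01D9F (r,kernel):
  L0 @0x16[15] → 0x1A007  P=1,RW=1,US=1,PS=0
  L1 @0x1A[1] → 0x1D007  P=1,RW=1,US=1,PS=0
  ✓ 0x1DD9F  — 2 lookups
#1 VA=0x6031E7 (w,user):
  L0 @0x16[3] → 0x1F007  P=1,RW=1,US=1,PS=0
  L1 @0x1F[3] → 0x20005  P=1,RW=0,US=1,PS=0
  ✗ PROTECTION_VIOLATION  [2 reads]
#2 VA=0xC122CE (w,kernel):
  L0 @0x16[6] → 0x24007  P=1,RW=1,US=1,PS=0
  L1 @0x24[18] → 0x27007  P=1,RW=1,US=1,PS=0
  ✓ 0x272CE  — 2 lookups
#3 VA=0x219628 (r,user):
  L0 @0x16[1] → 0x2B007  P=1,RW=1,US=1,PS=0
  L1 @0x2B[25] → 0x2F007  P=1,RW=1,US=1,PS=0
  ✓ 0x2F628  — 2 lookups

Entries read for #2: 2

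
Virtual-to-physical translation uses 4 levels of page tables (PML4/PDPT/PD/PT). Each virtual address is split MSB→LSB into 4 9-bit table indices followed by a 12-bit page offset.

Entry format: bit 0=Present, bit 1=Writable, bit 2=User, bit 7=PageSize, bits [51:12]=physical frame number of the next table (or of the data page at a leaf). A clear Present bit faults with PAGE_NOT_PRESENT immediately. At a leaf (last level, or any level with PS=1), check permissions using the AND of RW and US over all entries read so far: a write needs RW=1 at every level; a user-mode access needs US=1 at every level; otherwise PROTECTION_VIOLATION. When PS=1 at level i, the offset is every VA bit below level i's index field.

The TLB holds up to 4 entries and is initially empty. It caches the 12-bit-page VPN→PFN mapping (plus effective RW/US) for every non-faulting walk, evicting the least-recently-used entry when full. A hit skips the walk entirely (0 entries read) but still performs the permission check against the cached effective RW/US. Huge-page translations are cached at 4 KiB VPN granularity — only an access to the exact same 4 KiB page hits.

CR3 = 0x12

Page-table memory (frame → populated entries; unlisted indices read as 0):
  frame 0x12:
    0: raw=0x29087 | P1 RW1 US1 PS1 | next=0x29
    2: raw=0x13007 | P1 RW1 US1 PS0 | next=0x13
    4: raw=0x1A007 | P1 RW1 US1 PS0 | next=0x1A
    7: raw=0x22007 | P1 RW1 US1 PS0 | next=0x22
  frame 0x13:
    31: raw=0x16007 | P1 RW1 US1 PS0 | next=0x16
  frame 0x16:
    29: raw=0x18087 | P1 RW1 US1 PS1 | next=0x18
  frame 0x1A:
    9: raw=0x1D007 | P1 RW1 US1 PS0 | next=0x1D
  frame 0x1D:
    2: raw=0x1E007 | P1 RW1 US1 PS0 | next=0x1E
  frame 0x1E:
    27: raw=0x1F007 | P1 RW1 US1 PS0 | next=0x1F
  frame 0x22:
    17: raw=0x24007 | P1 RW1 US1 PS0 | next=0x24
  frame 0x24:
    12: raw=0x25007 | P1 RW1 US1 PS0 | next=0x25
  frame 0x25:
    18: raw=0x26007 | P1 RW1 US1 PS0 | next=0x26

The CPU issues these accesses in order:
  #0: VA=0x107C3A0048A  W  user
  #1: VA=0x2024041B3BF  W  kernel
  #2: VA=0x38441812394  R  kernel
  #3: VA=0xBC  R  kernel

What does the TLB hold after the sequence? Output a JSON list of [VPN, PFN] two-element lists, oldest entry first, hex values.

Walk each access:
#0 VA=0x107C3A0048A (w,user):
  L0 @0x12[2] → 0x13007  P=1,RW=1,US=1,PS=0
  L1 @0x13[31] → 0x16007  P=1,RW=1,US=1,PS=0
  L2 @0x16[29] → 0x18087  P=1,RW=1,US=1,PS=1
  ⇒ phys 0x1848A (huge @L2)  [3 reads]
#1 VA=0x2024041B3BF (w,kernel):
  L0 @0x12[4] → 0x1A007  P=1,RW=1,US=1,PS=0
  L1 @0x1A[9] → 0x1D007  P=1,RW=1,US=1,PS=0
  L2 @0x1D[2] → 0x1E007  P=1,RW=1,US=1,PS=0
  L3 @0x1E[27] → 0x1F007  P=1,RW=1,US=1,PS=0
  ⇒ phys 0x1F3BF  [4 reads]
#2 VA=0x38441812394 (r,kernel):
  L0 @0x12[7] → 0x22007  P=1,RW=1,US=1,PS=0
  L1 @0x22[17] → 0x24007  P=1,RW=1,US=1,PS=0
  L2 @0x24[12] → 0x25007  P=1,RW=1,US=1,PS=0
  L3 @0x25[18] → 0x26007  P=1,RW=1,US=1,PS=0
  ⇒ phys 0x26394  [4 reads]
#3 VA=0xBC (r,kernel):
  L0 @0x12[0] → 0x29087  P=1,RW=1,US=1,PS=1
  ⇒ phys 0x290BC (huge @L0)  [1 reads]

TLB: [["0x107C3A00", "0x18"], ["0x2024041B", "0x1F"], ["0x38441812", "0x26"], ["0x0", "0x29"]]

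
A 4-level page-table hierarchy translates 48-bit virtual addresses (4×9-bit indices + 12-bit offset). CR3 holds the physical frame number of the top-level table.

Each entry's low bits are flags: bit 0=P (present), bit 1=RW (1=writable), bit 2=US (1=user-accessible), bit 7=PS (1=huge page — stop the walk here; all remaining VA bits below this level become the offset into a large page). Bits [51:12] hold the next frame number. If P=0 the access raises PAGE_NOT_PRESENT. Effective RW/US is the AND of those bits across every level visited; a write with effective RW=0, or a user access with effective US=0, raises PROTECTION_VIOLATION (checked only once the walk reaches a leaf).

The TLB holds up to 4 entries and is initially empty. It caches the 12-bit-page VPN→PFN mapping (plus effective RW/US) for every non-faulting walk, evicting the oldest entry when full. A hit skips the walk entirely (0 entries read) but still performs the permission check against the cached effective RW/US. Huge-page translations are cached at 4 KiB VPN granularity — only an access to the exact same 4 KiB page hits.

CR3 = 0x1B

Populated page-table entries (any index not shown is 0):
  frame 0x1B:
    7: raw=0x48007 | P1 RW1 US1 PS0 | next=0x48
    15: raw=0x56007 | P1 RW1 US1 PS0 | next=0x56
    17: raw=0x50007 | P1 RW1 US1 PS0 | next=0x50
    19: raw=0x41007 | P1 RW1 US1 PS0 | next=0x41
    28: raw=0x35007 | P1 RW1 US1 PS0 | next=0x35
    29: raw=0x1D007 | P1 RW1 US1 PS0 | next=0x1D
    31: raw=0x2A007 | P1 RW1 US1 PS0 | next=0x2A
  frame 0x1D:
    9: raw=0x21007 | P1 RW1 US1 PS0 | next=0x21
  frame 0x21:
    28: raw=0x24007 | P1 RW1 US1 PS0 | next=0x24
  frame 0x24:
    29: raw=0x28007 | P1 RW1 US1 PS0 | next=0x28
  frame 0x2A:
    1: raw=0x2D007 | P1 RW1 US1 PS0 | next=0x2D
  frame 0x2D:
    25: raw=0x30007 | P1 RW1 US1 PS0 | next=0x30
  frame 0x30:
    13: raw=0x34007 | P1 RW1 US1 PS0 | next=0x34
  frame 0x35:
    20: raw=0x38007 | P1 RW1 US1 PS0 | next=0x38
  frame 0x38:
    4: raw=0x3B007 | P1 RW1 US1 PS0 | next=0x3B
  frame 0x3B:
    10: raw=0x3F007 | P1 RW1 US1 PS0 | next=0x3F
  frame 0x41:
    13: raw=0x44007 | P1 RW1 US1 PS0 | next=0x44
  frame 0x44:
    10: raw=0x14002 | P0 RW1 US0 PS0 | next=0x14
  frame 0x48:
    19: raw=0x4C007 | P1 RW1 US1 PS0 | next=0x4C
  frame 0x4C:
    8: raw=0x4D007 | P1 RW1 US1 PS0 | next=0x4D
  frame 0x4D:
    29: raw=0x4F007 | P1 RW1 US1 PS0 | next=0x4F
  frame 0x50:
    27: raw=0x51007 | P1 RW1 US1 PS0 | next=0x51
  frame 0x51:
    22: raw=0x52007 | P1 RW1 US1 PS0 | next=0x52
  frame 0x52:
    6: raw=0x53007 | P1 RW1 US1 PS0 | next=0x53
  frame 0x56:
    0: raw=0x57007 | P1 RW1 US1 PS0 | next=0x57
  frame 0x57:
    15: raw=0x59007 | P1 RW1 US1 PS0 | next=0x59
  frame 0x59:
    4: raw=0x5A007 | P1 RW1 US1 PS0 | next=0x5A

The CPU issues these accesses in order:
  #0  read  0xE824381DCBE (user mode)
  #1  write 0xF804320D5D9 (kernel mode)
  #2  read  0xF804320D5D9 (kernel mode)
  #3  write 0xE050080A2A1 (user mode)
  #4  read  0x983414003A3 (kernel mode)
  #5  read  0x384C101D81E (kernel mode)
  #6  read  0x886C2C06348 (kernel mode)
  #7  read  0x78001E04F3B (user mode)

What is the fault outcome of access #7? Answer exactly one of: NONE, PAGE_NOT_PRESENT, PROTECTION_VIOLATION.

Per-access translation:
#0 VA=0xE824381DCBE (r,user):
  lvl0: tbl 0x1B, slot 29 ⇒ 0x1D007 (P1/RW1/US1/PS0)
  lvl1: tbl 0x1D, slot 9 ⇒ 0x21007 (P1/RW1/US1/PS0)
  lvl2: tbl 0x21, slot 28 ⇒ 0x24007 (P1/RW1/US1/PS0)
  lvl3: tbl 0x24, slot 29 ⇒ 0x28007 (P1/RW1/US1/PS0)
  ✓ 0x28CBE  — 4 lookups
#1 VA=0xF804320D5D9 (w,kernel):
  lvl0: tbl 0x1B, slot 31 ⇒ 0x2A007 (P1/RW1/US1/PS0)
  lvl1: tbl 0x2A, slot 1 ⇒ 0x2D007 (P1/RW1/US1/PS0)
  lvl2: tbl 0x2D, slot 25 ⇒ 0x30007 (P1/RW1/US1/PS0)
  lvl3: tbl 0x30, slot 13 ⇒ 0x34007 (P1/RW1/US1/PS0)
  ✓ 0x345D9  — 4 lookups
#2 VA=0xF804320D5D9 (r,kernel):
  TLB hit vpn=0xF804320D → PA=0x345D9
#3 VA=0xE050080A2A1 (w,user):
  lvl0: tbl 0x1B, slot 28 ⇒ 0x35007 (P1/RW1/US1/PS0)
  lvl1: tbl 0x35, slot 20 ⇒ 0x38007 (P1/RW1/US1/PS0)
  lvl2: tbl 0x38, slot 4 ⇒ 0x3B007 (P1/RW1/US1/PS0)
  lvl3: tbl 0x3B, slot 10 ⇒ 0x3F007 (P1/RW1/US1/PS0)
  ✓ 0x3F2A1  — 4 lookups
#4 VA=0x983414003A3 (r,kernel):
  lvl0: tbl 0x1B, slot 19 ⇒ 0x41007 (P1/RW1/US1/PS0)
  lvl1: tbl 0x41, slot 13 ⇒ 0x44007 (P1/RW1/US1/PS0)
  lvl2: tbl 0x44, slot 10 ⇒ 0x14002 (P0/RW1/US0/PS0)
  ⇒ fault: PAGE_NOT_PRESENT  — 3 lookups
#5 VA=0x384C101D81E (r,kernel):
  lvl0: tbl 0x1B, slot 7 ⇒ 0x48007 (P1/RW1/US1/PS0)
  lvl1: tbl 0x48, slot 19 ⇒ 0x4C007 (P1/RW1/US1/PS0)
  lvl2: tbl 0x4C, slot 8 ⇒ 0x4D007 (P1/RW1/US1/PS0)
  lvl3: tbl 0x4D, slot 29 ⇒ 0x4F007 (P1/RW1/US1/PS0)
  ✓ 0x4F81E  — 4 lookups
#6 VA=0x886C2C06348 (r,kernel):
  lvl0: tbl 0x1B, slot 17 ⇒ 0x50007 (P1/RW1/US1/PS0)
  lvl1: tbl 0x50, slot 27 ⇒ 0x51007 (P1/RW1/US1/PS0)
  lvl2: tbl 0x51, slot 22 ⇒ 0x52007 (P1/RW1/US1/PS0)
  lvl3: tbl 0x52, slot 6 ⇒ 0x53007 (P1/RW1/US1/PS0)
  ✓ 0x53348  — 4 lookups
#7 VA=0x78001E04F3B (r,user):
  lvl0: tbl 0x1B, slot 15 ⇒ 0x56007 (P1/RW1/US1/PS0)
  lvl1: tbl 0x56, slot 0 ⇒ 0x57007 (P1/RW1/US1/PS0)
  lvl2: tbl 0x57, slot 15 ⇒ 0x59007 (P1/RW1/US1/PS0)
  lvl3: tbl 0x59, slot 4 ⇒ 0x5A007 (P1/RW1/US1/PS0)
  ✓ 0x5AF3B  — 4 lookups

Access #7 fault: NONE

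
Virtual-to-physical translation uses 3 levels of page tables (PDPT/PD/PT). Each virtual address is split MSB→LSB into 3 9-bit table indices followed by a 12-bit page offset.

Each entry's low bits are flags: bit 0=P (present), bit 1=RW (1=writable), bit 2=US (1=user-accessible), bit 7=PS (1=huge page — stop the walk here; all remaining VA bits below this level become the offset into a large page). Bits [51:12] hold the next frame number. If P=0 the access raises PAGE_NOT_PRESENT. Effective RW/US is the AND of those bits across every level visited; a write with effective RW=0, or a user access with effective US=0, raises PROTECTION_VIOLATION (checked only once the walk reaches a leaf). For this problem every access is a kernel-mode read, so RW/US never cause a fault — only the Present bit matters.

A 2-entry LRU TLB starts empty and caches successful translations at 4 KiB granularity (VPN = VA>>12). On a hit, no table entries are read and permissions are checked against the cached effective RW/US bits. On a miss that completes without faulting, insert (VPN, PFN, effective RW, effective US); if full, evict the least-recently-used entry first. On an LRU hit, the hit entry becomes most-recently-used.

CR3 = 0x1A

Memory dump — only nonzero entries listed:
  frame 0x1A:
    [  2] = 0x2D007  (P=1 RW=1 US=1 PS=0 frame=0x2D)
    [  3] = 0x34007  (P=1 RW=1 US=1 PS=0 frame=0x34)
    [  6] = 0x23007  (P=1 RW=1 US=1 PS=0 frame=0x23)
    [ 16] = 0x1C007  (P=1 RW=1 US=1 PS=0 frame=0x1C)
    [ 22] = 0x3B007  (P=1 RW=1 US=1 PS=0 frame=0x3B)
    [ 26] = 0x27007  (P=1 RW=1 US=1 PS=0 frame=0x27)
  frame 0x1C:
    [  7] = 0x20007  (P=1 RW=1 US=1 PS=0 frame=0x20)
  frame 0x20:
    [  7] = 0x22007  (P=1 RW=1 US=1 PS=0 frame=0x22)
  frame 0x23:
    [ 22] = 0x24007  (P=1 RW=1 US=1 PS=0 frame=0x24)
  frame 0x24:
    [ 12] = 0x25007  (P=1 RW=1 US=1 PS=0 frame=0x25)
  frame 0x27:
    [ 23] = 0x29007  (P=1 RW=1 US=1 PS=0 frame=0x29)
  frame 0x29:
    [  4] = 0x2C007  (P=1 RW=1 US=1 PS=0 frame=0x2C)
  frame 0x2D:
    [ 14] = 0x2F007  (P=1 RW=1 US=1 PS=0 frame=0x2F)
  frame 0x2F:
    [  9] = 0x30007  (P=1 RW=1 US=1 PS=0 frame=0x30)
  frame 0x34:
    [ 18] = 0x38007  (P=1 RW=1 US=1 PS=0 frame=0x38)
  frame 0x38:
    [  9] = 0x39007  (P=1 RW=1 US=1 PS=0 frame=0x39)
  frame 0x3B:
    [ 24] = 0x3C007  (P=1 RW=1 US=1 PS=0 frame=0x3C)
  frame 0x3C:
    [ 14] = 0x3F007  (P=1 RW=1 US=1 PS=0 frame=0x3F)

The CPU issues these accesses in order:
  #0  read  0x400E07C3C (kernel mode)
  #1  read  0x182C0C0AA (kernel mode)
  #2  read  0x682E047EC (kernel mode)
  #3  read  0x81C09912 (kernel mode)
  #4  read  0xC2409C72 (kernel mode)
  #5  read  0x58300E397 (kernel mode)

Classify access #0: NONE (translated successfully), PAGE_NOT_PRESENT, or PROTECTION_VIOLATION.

Trace:
#0 VA=0x400E07C3C (r,kernel):
  L0 @0x1A[16] → 0x1C007  P=1,RW=1,US=1,PS=0
  L1 @0x1C[7] → 0x20007  P=1,RW=1,US=1,PS=0
  L2 @0x20[7] → 0x22007  P=1,RW=1,US=1,PS=0
  ⇒ phys 0x22C3C  [3 reads]
#1 VA=0x182C0C0AA (r,kernel):
  L0 @0x1A[6] → 0x23007  P=1,RW=1,US=1,PS=0
  L1 @0x23[22] → 0x24007  P=1,RW=1,US=1,PS=0
  L2 @0x24[12] → 0x25007  P=1,RW=1,US=1,PS=0
  ⇒ phys 0x250AA  [3 reads]
#2 VA=0x682E047EC (r,kernel):
  L0 @0x1A[26] → 0x27007  P=1,RW=1,US=1,PS=0
  L1 @0x27[23] → 0x29007  P=1,RW=1,US=1,PS=0
  L2 @0x29[4] → 0x2C007  P=1,RW=1,US=1,PS=0
  ⇒ phys 0x2C7EC  [3 reads]
#3 VA=0x81C09912 (r,kernel):
  L0 @0x1A[2] → 0x2D007  P=1,RW=1,US=1,PS=0
  L1 @0x2D[14] → 0x2F007  P=1,RW=1,US=1,PS=0
  L2 @0x2F[9] → 0x30007  P=1,RW=1,US=1,PS=0
  ⇒ phys 0x30912  [3 reads]
#4 VA=0xC2409C72 (r,kernel):
  L0 @0x1A[3] → 0x34007  P=1,RW=1,US=1,PS=0
  L1 @0x34[18] → 0x38007  P=1,RW=1,US=1,PS=0
  L2 @0x38[9] → 0x39007  P=1,RW=1,US=1,PS=0
  ⇒ phys 0x39C72  [3 reads]
#5 VA=0x58300E397 (r,kernel):
  L0 @0x1A[22] → 0x3B007  P=1,RW=1,US=1,PS=0
  L1 @0x3B[24] → 0x3C007  P=1,RW=1,US=1,PS=0
  L2 @0x3C[14] → 0x3F007  P=1,RW=1,US=1,PS=0
  ⇒ phys 0x3F397  [3 reads]

Access #0 fault: NONE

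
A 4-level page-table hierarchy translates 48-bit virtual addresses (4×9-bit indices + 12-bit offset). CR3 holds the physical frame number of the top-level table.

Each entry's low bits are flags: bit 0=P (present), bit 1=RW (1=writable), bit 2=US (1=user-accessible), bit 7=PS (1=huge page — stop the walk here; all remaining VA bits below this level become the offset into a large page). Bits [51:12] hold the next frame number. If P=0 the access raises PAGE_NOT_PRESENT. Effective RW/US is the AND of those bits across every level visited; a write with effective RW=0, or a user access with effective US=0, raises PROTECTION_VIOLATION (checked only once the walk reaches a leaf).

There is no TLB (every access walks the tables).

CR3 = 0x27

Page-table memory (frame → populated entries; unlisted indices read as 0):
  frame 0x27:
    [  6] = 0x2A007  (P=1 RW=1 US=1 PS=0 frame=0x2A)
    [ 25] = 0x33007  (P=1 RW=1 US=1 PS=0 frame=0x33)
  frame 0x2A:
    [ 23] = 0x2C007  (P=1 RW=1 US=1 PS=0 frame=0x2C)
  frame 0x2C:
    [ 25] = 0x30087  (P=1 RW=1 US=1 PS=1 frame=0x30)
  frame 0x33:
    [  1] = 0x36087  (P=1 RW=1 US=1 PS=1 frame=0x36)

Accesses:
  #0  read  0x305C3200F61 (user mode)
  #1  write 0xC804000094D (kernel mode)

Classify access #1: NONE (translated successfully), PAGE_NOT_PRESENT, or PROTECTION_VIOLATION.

Per-access translation:
#0 VA=0x305C3200F61 (r,user):
  lvl0: tbl 0x27, slot 6 ⇒ 0x2A007 (P1/RW1/US1/PS0)
  lvl1: tbl 0x2A, slot 23 ⇒ 0x2C007 (P1/RW1/US1/PS0)
  lvl2: tbl 0x2C, slot 25 ⇒ 0x30087 (P1/RW1/US1/PS1)
  → PA=0x30F61 (huge @L2)  (3 entries read)
#1 VA=0xC804000094D (w,kernel):
  lvl0: tbl 0x27, slot 25 ⇒ 0x33007 (P1/RW1/US1/PS0)
  lvl1: tbl 0x33, slot 1 ⇒ 0x36087 (P1/RW1/US1/PS1)
  → PA=0x3694D (huge @L1)  (2 entries read)

Access #1 fault: NONE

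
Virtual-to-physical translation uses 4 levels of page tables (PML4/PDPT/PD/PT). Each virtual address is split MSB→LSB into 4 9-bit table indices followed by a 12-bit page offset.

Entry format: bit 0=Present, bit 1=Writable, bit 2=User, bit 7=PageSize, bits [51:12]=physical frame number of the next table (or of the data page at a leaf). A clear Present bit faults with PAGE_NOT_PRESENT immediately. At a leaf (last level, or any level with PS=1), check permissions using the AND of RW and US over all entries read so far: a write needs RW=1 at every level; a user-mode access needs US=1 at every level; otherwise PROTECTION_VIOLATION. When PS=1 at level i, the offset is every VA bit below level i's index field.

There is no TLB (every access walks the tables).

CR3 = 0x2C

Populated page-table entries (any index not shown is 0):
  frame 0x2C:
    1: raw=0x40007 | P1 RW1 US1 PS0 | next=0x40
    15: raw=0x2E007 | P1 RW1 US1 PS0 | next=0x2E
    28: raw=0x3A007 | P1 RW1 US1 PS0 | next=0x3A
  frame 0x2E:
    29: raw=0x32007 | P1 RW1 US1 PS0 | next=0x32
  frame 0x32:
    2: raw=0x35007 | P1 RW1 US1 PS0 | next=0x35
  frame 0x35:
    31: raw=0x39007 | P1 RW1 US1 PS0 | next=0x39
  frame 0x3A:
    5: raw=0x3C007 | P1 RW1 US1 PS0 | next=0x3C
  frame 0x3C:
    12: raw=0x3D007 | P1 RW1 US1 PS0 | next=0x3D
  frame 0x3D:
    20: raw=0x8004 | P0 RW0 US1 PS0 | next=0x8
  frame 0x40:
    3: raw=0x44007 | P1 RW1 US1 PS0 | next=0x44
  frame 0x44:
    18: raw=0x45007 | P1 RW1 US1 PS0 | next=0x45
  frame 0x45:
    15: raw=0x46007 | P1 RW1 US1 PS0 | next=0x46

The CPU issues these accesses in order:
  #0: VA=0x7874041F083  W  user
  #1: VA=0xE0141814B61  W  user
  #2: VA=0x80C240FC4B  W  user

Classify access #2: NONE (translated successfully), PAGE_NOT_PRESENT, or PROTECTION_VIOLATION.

Per-access translation:
#0 VA=0x7874041F083 (w,user):
  [0] read 0x2C idx=15: raw=0x2E007 flags P=1 W=1 U=1 S=0
  [1] read 0x2E idx=29: raw=0x32007 flags P=1 W=1 U=1 S=0
  [2] read 0x32 idx=2: raw=0x35007 flags P=1 W=1 U=1 S=0
  [3] read 0x35 idx=31: raw=0x39007 flags P=1 W=1 U=1 S=0
  ⇒ phys 0x39083  [4 reads]
#1 VA=0xE0141814B61 (w,user):
  [0] read 0x2C idx=28: raw=0x3A007 flags P=1 W=1 U=1 S=0
  [1] read 0x3A idx=5: raw=0x3C007 flags P=1 W=1 U=1 S=0
  [2] read 0x3C idx=12: raw=0x3D007 flags P=1 W=1 U=1 S=0
  [3] read 0x3D idx=20: raw=0x8004 flags P=0 W=0 U=1 S=0
  ⇒ fault: PAGE_NOT_PRESENT  — 4 lookups
#2 VA=0x80C240FC4B (w,user):
  [0] read 0x2C idx=1: raw=0x40007 flags P=1 W=1 U=1 S=0
  [1] read 0x40 idx=3: raw=0x44007 flags P=1 W=1 U=1 S=0
  [2] read 0x44 idx=18: raw=0x45007 flags P=1 W=1 U=1 S=0
  [3] read 0x45 idx=15: raw=0x46007 flags P=1 W=1 U=1 S=0
  ⇒ phys 0x46C4B  [4 reads]

Access #2 fault: NONE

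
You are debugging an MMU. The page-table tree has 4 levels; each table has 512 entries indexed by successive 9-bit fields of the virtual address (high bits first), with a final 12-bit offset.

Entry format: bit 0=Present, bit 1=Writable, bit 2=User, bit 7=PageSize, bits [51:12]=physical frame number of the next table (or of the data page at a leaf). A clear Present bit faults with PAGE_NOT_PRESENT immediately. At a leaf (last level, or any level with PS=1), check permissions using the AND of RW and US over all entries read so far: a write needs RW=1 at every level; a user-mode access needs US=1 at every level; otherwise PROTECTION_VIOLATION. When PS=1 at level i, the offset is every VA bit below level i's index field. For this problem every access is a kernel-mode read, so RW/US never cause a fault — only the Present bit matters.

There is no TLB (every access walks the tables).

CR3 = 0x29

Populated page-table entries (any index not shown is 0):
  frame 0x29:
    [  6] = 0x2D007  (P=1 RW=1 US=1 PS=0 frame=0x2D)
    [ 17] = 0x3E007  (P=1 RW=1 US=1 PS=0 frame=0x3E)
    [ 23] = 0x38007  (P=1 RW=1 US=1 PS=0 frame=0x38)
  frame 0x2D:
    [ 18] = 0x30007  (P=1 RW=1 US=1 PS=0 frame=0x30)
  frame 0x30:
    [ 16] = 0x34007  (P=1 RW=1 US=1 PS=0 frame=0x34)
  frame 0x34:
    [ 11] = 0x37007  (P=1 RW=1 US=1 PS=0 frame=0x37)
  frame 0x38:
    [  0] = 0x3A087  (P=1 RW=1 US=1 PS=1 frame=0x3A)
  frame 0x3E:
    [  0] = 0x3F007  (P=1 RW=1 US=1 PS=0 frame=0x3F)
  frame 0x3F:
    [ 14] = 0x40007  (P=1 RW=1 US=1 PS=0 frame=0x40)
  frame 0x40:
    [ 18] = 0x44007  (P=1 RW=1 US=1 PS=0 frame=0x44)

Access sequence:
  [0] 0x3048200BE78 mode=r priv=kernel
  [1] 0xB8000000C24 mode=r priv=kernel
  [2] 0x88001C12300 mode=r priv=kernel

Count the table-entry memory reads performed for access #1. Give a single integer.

Per-access translation:
#0 VA=0x3048200BE78 (r,kernel):
  lvl0: tbl 0x29, slot 6 ⇒ 0x2D007 (P1/RW1/US1/PS0)
  lvl1: tbl 0x2D, slot 18 ⇒ 0x30007 (P1/RW1/US1/PS0)
  lvl2: tbl 0x30, slot 16 ⇒ 0x34007 (P1/RW1/US1/PS0)
  lvl3: tbl 0x34, slot 11 ⇒ 0x37007 (P1/RW1/US1/PS0)
  ✓ 0x37E78  — 4 lookups
#1 VA=0xB8000000C24 (r,kernel):
  lvl0: tbl 0x29, slot 23 ⇒ 0x38007 (P1/RW1/US1/PS0)
  lvl1: tbl 0x38, slot 0 ⇒ 0x3A087 (P1/RW1/US1/PS1)
  ✓ 0x3AC24 (huge @L1)  — 2 lookups
#2 VA=0x88001C12300 (r,kernel):
  lvl0: tbl 0x29, slot 17 ⇒ 0x3E007 (P1/RW1/US1/PS0)
  lvl1: tbl 0x3E, slot 0 ⇒ 0x3F007 (P1/RW1/US1/PS0)
  lvl2: tbl 0x3F, slot 14 ⇒ 0x40007 (P1/RW1/US1/PS0)
  lvl3: tbl 0x40, slot 18 ⇒ 0x44007 (P1/RW1/US1/PS0)
  ✓ 0x44300  — 4 lookups

Entries read for #1: 2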